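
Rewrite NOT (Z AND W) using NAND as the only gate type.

(((Z NAND W) NAND (Z NAND W)) NAND ((Z NAND W) NAND (Z NAND W)))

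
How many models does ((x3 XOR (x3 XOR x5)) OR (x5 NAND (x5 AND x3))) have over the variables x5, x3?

Satisfying assignments: (0,0), (0,1), (1,0), (1,1)
Count: 4 out of 4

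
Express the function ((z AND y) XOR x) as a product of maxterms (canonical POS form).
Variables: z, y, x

ΠM(0, 2, 4, 7) = (z OR y OR x) AND (z OR NOT y OR x) AND (NOT z OR y OR x) AND (NOT z OR NOT y OR NOT x)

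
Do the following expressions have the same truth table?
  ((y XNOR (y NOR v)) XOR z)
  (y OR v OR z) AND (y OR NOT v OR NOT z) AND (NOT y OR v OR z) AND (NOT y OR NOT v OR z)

Yes, they are equivalent — the two output columns agree on all 8 assignments:
y | v | z | Expression 1 | Expression 2
---------------------------------------
0 | 0 | 0 | 0 | 0
0 | 0 | 1 | 1 | 1
0 | 1 | 0 | 1 | 1
0 | 1 | 1 | 0 | 0
1 | 0 | 0 | 0 | 0
1 | 0 | 1 | 1 | 1
1 | 1 | 0 | 0 | 0
1 | 1 | 1 | 1 | 1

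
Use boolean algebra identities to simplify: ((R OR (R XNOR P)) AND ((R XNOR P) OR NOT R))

By distribution ((E OR v) AND (E OR NOT v) = E):
= (R XNOR P)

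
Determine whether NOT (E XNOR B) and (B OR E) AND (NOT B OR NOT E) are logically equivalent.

Yes, they are equivalent — the two output columns agree on all 4 assignments:
B | E | Expression 1 | Expression 2
-----------------------------------
0 | 0 | 0 | 0
0 | 1 | 1 | 1
1 | 0 | 1 | 1
1 | 1 | 0 | 0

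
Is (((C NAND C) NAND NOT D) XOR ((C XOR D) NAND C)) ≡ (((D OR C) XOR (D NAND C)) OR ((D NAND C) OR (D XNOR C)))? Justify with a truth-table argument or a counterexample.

No. Counterexample: with C=0, D=1, Expression 1 = 0 but Expression 2 = 1.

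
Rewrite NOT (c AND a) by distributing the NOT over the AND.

NOT c OR NOT a
De Morgan's: NOT(AND of terms) = OR of negations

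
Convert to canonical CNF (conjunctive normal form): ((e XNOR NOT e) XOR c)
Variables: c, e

(c OR e) AND (c OR NOT e)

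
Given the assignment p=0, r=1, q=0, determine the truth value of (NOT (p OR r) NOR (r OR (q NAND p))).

Substituting: (NOT (0 OR 1) NOR (1 OR (0 NAND 0)))
= 0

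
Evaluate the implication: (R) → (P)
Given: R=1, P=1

Antecedent (R) = 1; consequent (P) = 1.
1 → 1 = 1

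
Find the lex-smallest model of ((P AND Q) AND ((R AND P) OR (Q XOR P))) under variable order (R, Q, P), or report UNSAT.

R=1, Q=1, P=1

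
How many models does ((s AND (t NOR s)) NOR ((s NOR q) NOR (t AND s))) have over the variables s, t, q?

Satisfying assignments: (0,0,0), (0,1,0), (1,1,0), (1,1,1)
Count: 4 out of 8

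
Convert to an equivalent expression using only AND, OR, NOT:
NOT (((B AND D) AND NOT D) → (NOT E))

((B AND D) AND NOT D) AND E
(Negated implication: NOT(A → B) = A AND NOT B)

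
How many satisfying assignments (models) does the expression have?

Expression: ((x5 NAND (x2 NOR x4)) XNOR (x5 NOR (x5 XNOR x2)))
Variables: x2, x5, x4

Satisfying assignments: (0,1,0), (1,0,0), (1,0,1)
Count: 3 out of 8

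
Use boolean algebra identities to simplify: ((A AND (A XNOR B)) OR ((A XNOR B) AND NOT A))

By distribution ((E AND v) OR (E AND NOT v) = E):
= (A XNOR B)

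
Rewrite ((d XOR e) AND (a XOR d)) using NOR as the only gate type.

((((((d NOR e) NOR (d NOR e)) NOR ((d NOR e) NOR (d NOR e))) NOR ((((d NOR d) NOR (e NOR e)) NOR ((d NOR d) NOR (e NOR e))) NOR (((d NOR d) NOR (e NOR e)) NOR ((d NOR d) NOR (e NOR e))))) NOR ((((d NOR e) NOR (d NOR e)) NOR ((d NOR e) NOR (d NOR e))) NOR ((((d NOR d) NOR (e NOR e)) NOR ((d NOR d) NOR (e NOR e))) NOR (((d NOR d) NOR (e NOR e)) NOR ((d NOR d) NOR (e NOR e)))))) NOR (((((a NOR d) NOR (a NOR d)) NOR ((a NOR d) NOR (a NOR d))) NOR ((((a NOR a) NOR (d NOR d)) NOR ((a NOR a) NOR (d NOR d))) NOR (((a NOR a) NOR (d NOR d)) NOR ((a NOR a) NOR (d NOR d))))) NOR ((((a NOR d) NOR (a NOR d)) NOR ((a NOR d) NOR (a NOR d))) NOR ((((a NOR a) NOR (d NOR d)) NOR ((a NOR a) NOR (d NOR d))) NOR (((a NOR a) NOR (d NOR d)) NOR ((a NOR a) NOR (d NOR d)))))))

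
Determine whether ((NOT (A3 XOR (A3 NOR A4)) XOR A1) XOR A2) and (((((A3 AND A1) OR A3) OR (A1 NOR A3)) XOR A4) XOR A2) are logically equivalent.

No. Counterexample: with A4=0, A1=0, A3=0, A2=0, Expression 1 = 0 but Expression 2 = 1.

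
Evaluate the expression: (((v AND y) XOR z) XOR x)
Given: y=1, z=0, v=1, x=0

Substituting: (((1 AND 1) XOR 0) XOR 0)
= 1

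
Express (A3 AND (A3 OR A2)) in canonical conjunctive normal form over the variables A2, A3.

(A2 OR A3) AND (NOT A2 OR A3)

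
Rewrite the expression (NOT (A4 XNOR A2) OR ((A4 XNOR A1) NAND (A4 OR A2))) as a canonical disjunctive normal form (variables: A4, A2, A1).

(NOT A4 AND NOT A2 AND NOT A1) OR (NOT A4 AND NOT A2 AND A1) OR (NOT A4 AND A2 AND NOT A1) OR (NOT A4 AND A2 AND A1) OR (A4 AND NOT A2 AND NOT A1) OR (A4 AND NOT A2 AND A1) OR (A4 AND A2 AND NOT A1)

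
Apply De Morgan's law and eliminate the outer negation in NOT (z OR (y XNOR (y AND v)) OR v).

NOT z AND NOT (y XNOR (y AND v)) AND NOT v
De Morgan's: NOT(OR of terms) = AND of negations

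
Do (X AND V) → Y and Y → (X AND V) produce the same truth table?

No, Converse is not equivalent to original (counterexample: V=0, Y=1, X=0)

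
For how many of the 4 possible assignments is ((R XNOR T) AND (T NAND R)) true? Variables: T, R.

Satisfying assignments: (0,0)
Count: 1 out of 4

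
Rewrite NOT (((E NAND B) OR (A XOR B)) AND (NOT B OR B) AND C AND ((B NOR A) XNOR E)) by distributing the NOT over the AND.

NOT ((E NAND B) OR (A XOR B)) OR NOT (NOT B OR B) OR NOT C OR NOT ((B NOR A) XNOR E)
De Morgan's: NOT(AND of terms) = OR of negations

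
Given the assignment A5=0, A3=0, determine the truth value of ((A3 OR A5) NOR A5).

Substituting: ((0 OR 0) NOR 0)
= 1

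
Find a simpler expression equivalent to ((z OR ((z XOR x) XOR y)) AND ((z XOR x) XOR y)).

By absorption (E AND (E OR v) = E):
= ((z XOR x) XOR y)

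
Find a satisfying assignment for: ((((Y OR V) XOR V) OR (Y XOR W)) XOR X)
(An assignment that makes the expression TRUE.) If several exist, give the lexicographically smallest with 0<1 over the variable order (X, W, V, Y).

X=0, W=0, V=0, Y=1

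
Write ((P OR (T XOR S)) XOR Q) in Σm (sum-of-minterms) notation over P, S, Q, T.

Σm(1, 2, 4, 7, 8, 9, 12, 13) = (NOT P AND NOT S AND NOT Q AND T) OR (NOT P AND NOT S AND Q AND NOT T) OR (NOT P AND S AND NOT Q AND NOT T) OR (NOT P AND S AND Q AND T) OR (P AND NOT S AND NOT Q AND NOT T) OR (P AND NOT S AND NOT Q AND T) OR (P AND S AND NOT Q AND NOT T) OR (P AND S AND NOT Q AND T)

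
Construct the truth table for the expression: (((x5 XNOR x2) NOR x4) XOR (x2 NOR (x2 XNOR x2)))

x4 | x2 | x5 | Output
---------------------
0 | 0 | 0 | 0
0 | 0 | 1 | 1
0 | 1 | 0 | 1
0 | 1 | 1 | 0
1 | 0 | 0 | 0
1 | 0 | 1 | 0
1 | 1 | 0 | 0
1 | 1 | 1 | 0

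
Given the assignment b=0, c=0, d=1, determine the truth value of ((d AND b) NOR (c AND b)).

Substituting: ((1 AND 0) NOR (0 AND 0))
= 1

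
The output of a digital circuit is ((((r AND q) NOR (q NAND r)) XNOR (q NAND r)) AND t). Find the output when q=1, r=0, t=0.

Substituting: ((((0 AND 1) NOR (1 NAND 0)) XNOR (1 NAND 0)) AND 0)
= 0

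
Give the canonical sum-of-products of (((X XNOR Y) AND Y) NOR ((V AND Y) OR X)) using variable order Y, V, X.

Σm(0, 2, 4) = (NOT Y AND NOT V AND NOT X) OR (NOT Y AND V AND NOT X) OR (Y AND NOT V AND NOT X)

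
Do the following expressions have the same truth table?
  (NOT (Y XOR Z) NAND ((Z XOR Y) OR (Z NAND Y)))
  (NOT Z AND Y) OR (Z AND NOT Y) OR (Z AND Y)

Yes, they are equivalent — the two output columns agree on all 4 assignments:
Z | Y | Expression 1 | Expression 2
-----------------------------------
0 | 0 | 0 | 0
0 | 1 | 1 | 1
1 | 0 | 1 | 1
1 | 1 | 1 | 1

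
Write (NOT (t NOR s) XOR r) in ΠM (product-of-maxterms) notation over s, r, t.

ΠM(0, 3, 6, 7) = (s OR r OR t) AND (s OR NOT r OR NOT t) AND (NOT s OR NOT r OR t) AND (NOT s OR NOT r OR NOT t)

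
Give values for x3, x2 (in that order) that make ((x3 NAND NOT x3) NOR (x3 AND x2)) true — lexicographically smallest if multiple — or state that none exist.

UNSATISFIABLE - no assignment makes this expression true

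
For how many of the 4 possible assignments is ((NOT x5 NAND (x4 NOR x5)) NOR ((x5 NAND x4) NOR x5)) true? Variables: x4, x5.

Satisfying assignments: (0,0)
Count: 1 out of 4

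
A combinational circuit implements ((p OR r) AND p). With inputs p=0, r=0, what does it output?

Substituting: ((0 OR 0) AND 0)
= 0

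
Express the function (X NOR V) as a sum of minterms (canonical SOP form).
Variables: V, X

Σm(0) = (NOT V AND NOT X)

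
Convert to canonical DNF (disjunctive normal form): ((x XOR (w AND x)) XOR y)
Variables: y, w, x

(NOT y AND NOT w AND x) OR (y AND NOT w AND NOT x) OR (y AND w AND NOT x) OR (y AND w AND x)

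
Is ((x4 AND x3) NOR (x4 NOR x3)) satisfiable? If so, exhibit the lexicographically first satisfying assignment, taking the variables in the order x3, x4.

x3=0, x4=1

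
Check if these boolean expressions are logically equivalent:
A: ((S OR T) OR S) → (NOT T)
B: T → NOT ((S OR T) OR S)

Yes, Contrapositive is always equivalent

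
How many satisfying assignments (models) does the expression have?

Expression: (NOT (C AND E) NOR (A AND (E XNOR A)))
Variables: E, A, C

Satisfying assignments: (1,0,1)
Count: 1 out of 8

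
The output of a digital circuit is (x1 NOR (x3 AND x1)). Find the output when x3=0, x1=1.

Substituting: (1 NOR (0 AND 1))
= 0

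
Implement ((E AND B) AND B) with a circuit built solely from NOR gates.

((((E NOR E) NOR (B NOR B)) NOR ((E NOR E) NOR (B NOR B))) NOR (B NOR B))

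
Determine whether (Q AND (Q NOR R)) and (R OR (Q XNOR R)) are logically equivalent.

No. Counterexample: with Q=0, R=0, Expression 1 = 0 but Expression 2 = 1.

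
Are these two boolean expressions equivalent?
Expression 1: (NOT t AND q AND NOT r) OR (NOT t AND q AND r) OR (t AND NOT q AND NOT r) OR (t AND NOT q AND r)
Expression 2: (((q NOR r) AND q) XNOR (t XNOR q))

Yes, they are equivalent — the two output columns agree on all 8 assignments:
t | q | r | Expression 1 | Expression 2
---------------------------------------
0 | 0 | 0 | 0 | 0
0 | 0 | 1 | 0 | 0
0 | 1 | 0 | 1 | 1
0 | 1 | 1 | 1 | 1
1 | 0 | 0 | 1 | 1
1 | 0 | 1 | 1 | 1
1 | 1 | 0 | 0 | 0
1 | 1 | 1 | 0 | 0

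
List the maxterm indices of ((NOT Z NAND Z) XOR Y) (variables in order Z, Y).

ΠM(1, 3) = (Z OR NOT Y) AND (NOT Z OR NOT Y)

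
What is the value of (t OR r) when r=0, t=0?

Substituting: (0 OR 0)
= 0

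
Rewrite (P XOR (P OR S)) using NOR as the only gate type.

((((P NOR ((P NOR S) NOR (P NOR S))) NOR (P NOR ((P NOR S) NOR (P NOR S)))) NOR ((P NOR ((P NOR S) NOR (P NOR S))) NOR (P NOR ((P NOR S) NOR (P NOR S))))) NOR ((((P NOR P) NOR (((P NOR S) NOR (P NOR S)) NOR ((P NOR S) NOR (P NOR S)))) NOR ((P NOR P) NOR (((P NOR S) NOR (P NOR S)) NOR ((P NOR S) NOR (P NOR S))))) NOR (((P NOR P) NOR (((P NOR S) NOR (P NOR S)) NOR ((P NOR S) NOR (P NOR S)))) NOR ((P NOR P) NOR (((P NOR S) NOR (P NOR S)) NOR ((P NOR S) NOR (P NOR S)))))))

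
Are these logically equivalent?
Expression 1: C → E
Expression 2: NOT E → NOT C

Yes, Contrapositive is always equivalent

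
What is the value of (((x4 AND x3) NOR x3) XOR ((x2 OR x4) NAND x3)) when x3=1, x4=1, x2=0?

Substituting: (((1 AND 1) NOR 1) XOR ((0 OR 1) NAND 1))
= 0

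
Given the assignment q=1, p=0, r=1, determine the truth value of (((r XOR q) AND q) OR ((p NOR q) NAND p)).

Substituting: (((1 XOR 1) AND 1) OR ((0 NOR 1) NAND 0))
= 1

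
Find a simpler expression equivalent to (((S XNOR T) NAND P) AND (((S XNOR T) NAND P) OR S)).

By absorption (E AND (E OR v) = E):
= ((S XNOR T) NAND P)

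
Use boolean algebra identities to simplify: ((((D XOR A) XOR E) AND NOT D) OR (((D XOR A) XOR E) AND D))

By distribution ((E AND v) OR (E AND NOT v) = E):
= ((D XOR A) XOR E)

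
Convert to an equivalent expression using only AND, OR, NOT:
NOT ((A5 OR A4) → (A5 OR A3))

(A5 OR A4) AND NOT (A5 OR A3)
(Negated implication: NOT(A → B) = A AND NOT B)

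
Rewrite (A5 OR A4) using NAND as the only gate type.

((A5 NAND A5) NAND (A4 NAND A4))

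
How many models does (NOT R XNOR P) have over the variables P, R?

Satisfying assignments: (0,1), (1,0)
Count: 2 out of 4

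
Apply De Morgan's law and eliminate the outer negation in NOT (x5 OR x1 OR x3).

NOT x5 AND NOT x1 AND NOT x3
De Morgan's: NOT(OR of terms) = AND of negations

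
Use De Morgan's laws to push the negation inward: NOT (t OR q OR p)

NOT t AND NOT q AND NOT p
De Morgan's: NOT(OR of terms) = AND of negations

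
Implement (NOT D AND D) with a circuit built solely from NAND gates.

(((D NAND D) NAND D) NAND ((D NAND D) NAND D))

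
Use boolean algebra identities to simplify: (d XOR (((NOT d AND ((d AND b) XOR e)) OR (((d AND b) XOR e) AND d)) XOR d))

By XOR self-cancellation ((E XOR v) XOR v = E) then distribution ((E AND v) OR (E AND NOT v) = E):
= ((d AND b) XOR e)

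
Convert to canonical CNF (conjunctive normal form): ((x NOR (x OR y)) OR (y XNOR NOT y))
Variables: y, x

(y OR NOT x) AND (NOT y OR x) AND (NOT y OR NOT x)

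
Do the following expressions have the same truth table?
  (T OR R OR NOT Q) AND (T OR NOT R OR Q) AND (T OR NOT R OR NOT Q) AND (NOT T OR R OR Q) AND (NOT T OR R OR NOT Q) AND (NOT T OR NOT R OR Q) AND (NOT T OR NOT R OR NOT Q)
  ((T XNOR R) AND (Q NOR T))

Yes, they are equivalent — the two output columns agree on all 8 assignments:
T | R | Q | Expression 1 | Expression 2
---------------------------------------
0 | 0 | 0 | 1 | 1
0 | 0 | 1 | 0 | 0
0 | 1 | 0 | 0 | 0
0 | 1 | 1 | 0 | 0
1 | 0 | 0 | 0 | 0
1 | 0 | 1 | 0 | 0
1 | 1 | 0 | 0 | 0
1 | 1 | 1 | 0 | 0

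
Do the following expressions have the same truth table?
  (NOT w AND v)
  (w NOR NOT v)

Yes, they are equivalent — the two output columns agree on all 4 assignments:
w | v | Expression 1 | Expression 2
-----------------------------------
0 | 0 | 0 | 0
0 | 1 | 1 | 1
1 | 0 | 0 | 0
1 | 1 | 0 | 0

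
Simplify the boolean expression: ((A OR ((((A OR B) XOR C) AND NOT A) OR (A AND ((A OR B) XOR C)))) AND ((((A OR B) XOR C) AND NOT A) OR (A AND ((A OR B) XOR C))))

By absorption (E AND (E OR v) = E) then distribution ((E AND v) OR (E AND NOT v) = E):
= ((A OR B) XOR C)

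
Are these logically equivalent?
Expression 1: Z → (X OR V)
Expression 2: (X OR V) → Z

No, Converse is not equivalent to original (counterexample: V=0, X=0, Z=1)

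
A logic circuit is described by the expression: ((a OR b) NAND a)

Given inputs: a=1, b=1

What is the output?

Substituting: ((1 OR 1) NAND 1)
= 0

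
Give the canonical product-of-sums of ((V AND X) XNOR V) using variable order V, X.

ΠM(2) = (NOT V OR X)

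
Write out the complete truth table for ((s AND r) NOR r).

s | r | Output
--------------
0 | 0 | 1
0 | 1 | 0
1 | 0 | 1
1 | 1 | 0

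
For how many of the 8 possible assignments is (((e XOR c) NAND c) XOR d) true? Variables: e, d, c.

Satisfying assignments: (0,0,0), (0,1,1), (1,0,0), (1,0,1)
Count: 4 out of 8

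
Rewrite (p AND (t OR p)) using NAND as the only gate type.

((p NAND ((t NAND t) NAND (p NAND p))) NAND (p NAND ((t NAND t) NAND (p NAND p))))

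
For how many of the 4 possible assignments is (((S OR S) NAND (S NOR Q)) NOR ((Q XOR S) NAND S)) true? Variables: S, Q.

No assignment satisfies the expression.
Count: 0 out of 4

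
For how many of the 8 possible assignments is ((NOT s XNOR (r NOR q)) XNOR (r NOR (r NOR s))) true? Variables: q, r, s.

Satisfying assignments: (0,1,0), (1,0,0), (1,0,1), (1,1,0)
Count: 4 out of 8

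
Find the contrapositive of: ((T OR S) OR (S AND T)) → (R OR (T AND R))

Contrapositive: NOT (R OR (T AND R)) → NOT ((T OR S) OR (S AND T))
Note: A statement and its contrapositive are logically equivalent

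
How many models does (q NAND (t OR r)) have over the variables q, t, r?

Satisfying assignments: (0,0,0), (0,0,1), (0,1,0), (0,1,1), (1,0,0)
Count: 5 out of 8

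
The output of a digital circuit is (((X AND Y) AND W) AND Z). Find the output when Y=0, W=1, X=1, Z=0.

Substituting: (((1 AND 0) AND 1) AND 0)
= 0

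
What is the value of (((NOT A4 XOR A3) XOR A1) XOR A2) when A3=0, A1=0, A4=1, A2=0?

Substituting: (((NOT 1 XOR 0) XOR 0) XOR 0)
= 0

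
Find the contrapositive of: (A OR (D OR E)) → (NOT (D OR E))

Contrapositive: (D OR E) → NOT (A OR (D OR E))
Note: A statement and its contrapositive are logically equivalent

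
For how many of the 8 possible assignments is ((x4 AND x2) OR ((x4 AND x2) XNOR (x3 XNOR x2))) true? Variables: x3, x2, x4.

Satisfying assignments: (0,1,0), (0,1,1), (1,0,0), (1,0,1), (1,1,1)
Count: 5 out of 8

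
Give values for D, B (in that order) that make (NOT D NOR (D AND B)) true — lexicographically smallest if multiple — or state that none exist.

D=1, B=0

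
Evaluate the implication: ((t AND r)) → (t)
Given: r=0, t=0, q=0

Antecedent ((t AND r)) = 0; consequent (t) = 0.
0 → 0 = 1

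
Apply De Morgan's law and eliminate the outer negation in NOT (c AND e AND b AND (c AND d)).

NOT c OR NOT e OR NOT b OR NOT (c AND d)
De Morgan's: NOT(AND of terms) = OR of negations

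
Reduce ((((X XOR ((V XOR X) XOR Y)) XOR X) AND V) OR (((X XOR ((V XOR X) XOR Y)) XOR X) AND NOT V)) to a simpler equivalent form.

By distribution ((E AND v) OR (E AND NOT v) = E) then XOR self-cancellation ((E XOR v) XOR v = E):
= ((V XOR X) XOR Y)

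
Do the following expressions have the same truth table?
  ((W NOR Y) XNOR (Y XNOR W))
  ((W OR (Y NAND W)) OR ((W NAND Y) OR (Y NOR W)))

No. Counterexample: with Y=1, W=1, Expression 1 = 0 but Expression 2 = 1.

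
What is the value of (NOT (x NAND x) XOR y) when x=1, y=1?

Substituting: (NOT (1 NAND 1) XOR 1)
= 0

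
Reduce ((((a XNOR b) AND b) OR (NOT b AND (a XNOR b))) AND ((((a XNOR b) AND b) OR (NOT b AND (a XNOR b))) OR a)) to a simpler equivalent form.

By absorption (E AND (E OR v) = E) then distribution ((E AND v) OR (E AND NOT v) = E):
= (a XNOR b)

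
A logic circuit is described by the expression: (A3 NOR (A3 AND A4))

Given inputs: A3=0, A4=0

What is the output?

Substituting: (0 NOR (0 AND 0))
= 1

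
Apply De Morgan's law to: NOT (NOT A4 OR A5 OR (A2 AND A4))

A4 AND NOT A5 AND NOT (A2 AND A4)
De Morgan's: NOT(OR of terms) = AND of negations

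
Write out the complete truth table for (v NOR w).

w | v | Output
--------------
0 | 0 | 1
0 | 1 | 0
1 | 0 | 0
1 | 1 | 0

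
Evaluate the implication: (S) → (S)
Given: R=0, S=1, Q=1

Antecedent (S) = 1; consequent (S) = 1.
1 → 1 = 1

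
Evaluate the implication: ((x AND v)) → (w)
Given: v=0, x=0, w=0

Antecedent ((x AND v)) = 0; consequent (w) = 0.
0 → 0 = 1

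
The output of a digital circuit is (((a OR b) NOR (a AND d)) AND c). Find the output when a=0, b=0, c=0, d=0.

Substituting: (((0 OR 0) NOR (0 AND 0)) AND 0)
= 0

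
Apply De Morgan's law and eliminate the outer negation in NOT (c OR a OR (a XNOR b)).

NOT c AND NOT a AND NOT (a XNOR b)
De Morgan's: NOT(OR of terms) = AND of negations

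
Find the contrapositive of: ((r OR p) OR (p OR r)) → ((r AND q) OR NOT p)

Contrapositive: NOT ((r AND q) OR NOT p) → NOT ((r OR p) OR (p OR r))
Note: A statement and its contrapositive are logically equivalent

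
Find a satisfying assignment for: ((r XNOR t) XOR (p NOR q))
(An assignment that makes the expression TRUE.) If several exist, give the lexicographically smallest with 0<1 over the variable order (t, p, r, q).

t=0, p=0, r=0, q=1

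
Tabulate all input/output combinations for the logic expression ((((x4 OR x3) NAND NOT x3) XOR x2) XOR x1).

x2 | x3 | x1 | x4 | Output
--------------------------
0 | 0 | 0 | 0 | 1
0 | 0 | 0 | 1 | 0
0 | 0 | 1 | 0 | 0
0 | 0 | 1 | 1 | 1
0 | 1 | 0 | 0 | 1
0 | 1 | 0 | 1 | 1
0 | 1 | 1 | 0 | 0
0 | 1 | 1 | 1 | 0
1 | 0 | 0 | 0 | 0
1 | 0 | 0 | 1 | 1
1 | 0 | 1 | 0 | 1
1 | 0 | 1 | 1 | 0
1 | 1 | 0 | 0 | 0
1 | 1 | 0 | 1 | 0
1 | 1 | 1 | 0 | 1
1 | 1 | 1 | 1 | 1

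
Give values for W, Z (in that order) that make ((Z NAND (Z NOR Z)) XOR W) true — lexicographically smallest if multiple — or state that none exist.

W=0, Z=0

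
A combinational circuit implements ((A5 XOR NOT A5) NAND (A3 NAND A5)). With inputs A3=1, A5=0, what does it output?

Substituting: ((0 XOR NOT 0) NAND (1 NAND 0))
= 0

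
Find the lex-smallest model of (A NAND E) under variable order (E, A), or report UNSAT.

E=0, A=0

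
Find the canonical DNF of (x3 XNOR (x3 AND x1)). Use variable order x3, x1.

(NOT x3 AND NOT x1) OR (NOT x3 AND x1) OR (x3 AND x1)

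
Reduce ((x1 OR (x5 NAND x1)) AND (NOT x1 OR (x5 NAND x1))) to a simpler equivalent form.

By distribution ((E OR v) AND (E OR NOT v) = E):
= (x5 NAND x1)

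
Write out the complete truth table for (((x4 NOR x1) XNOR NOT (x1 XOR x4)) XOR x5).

x4 | x5 | x1 | Output
---------------------
0 | 0 | 0 | 1
0 | 0 | 1 | 1
0 | 1 | 0 | 0
0 | 1 | 1 | 0
1 | 0 | 0 | 1
1 | 0 | 1 | 0
1 | 1 | 0 | 0
1 | 1 | 1 | 1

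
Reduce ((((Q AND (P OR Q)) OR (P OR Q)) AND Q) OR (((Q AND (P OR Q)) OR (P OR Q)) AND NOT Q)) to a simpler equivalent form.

By distribution ((E AND v) OR (E AND NOT v) = E) then absorption (E OR (E AND v) = E):
= (P OR Q)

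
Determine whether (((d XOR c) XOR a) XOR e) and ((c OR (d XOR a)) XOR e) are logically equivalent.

No. Counterexample: with a=0, d=1, e=0, c=1, Expression 1 = 0 but Expression 2 = 1.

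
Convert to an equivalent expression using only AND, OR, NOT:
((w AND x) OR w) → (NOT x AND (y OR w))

NOT ((w AND x) OR w) OR (NOT x AND (y OR w))
(Implication elimination: A → B = NOT A OR B)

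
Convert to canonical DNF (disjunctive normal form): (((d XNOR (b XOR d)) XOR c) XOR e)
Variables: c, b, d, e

(NOT c AND NOT b AND NOT d AND NOT e) OR (NOT c AND NOT b AND d AND NOT e) OR (NOT c AND b AND NOT d AND e) OR (NOT c AND b AND d AND e) OR (c AND NOT b AND NOT d AND e) OR (c AND NOT b AND d AND e) OR (c AND b AND NOT d AND NOT e) OR (c AND b AND d AND NOT e)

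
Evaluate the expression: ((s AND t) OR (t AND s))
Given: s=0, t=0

Substituting: ((0 AND 0) OR (0 AND 0))
= 0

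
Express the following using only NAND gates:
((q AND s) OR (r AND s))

((((q NAND s) NAND (q NAND s)) NAND ((q NAND s) NAND (q NAND s))) NAND (((r NAND s) NAND (r NAND s)) NAND ((r NAND s) NAND (r NAND s))))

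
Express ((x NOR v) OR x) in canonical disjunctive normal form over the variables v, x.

(NOT v AND NOT x) OR (NOT v AND x) OR (v AND x)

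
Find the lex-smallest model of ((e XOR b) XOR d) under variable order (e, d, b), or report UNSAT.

e=0, d=0, b=1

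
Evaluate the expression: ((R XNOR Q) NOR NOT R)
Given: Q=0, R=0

Substituting: ((0 XNOR 0) NOR NOT 0)
= 0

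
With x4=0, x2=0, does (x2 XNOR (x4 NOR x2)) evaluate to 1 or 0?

Substituting: (0 XNOR (0 NOR 0))
= 0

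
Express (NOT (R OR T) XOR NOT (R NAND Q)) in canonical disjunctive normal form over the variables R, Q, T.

(NOT R AND NOT Q AND NOT T) OR (NOT R AND Q AND NOT T) OR (R AND Q AND NOT T) OR (R AND Q AND T)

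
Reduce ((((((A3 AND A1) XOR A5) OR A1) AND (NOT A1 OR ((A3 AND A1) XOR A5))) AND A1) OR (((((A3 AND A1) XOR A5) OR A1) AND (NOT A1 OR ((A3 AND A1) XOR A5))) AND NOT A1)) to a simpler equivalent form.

By distribution ((E AND v) OR (E AND NOT v) = E) then distribution ((E OR v) AND (E OR NOT v) = E):
= ((A3 AND A1) XOR A5)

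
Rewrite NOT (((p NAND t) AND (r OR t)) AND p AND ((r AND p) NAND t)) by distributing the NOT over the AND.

NOT ((p NAND t) AND (r OR t)) OR NOT p OR NOT ((r AND p) NAND t)
De Morgan's: NOT(AND of terms) = OR of negations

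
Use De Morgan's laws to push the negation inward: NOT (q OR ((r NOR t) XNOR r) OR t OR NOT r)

NOT q AND NOT ((r NOR t) XNOR r) AND NOT t AND r
De Morgan's: NOT(OR of terms) = AND of negations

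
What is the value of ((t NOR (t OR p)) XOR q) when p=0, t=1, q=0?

Substituting: ((1 NOR (1 OR 0)) XOR 0)
= 0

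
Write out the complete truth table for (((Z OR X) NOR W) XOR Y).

Z | Y | W | X | Output
----------------------
0 | 0 | 0 | 0 | 1
0 | 0 | 0 | 1 | 0
0 | 0 | 1 | 0 | 0
0 | 0 | 1 | 1 | 0
0 | 1 | 0 | 0 | 0
0 | 1 | 0 | 1 | 1
0 | 1 | 1 | 0 | 1
0 | 1 | 1 | 1 | 1
1 | 0 | 0 | 0 | 0
1 | 0 | 0 | 1 | 0
1 | 0 | 1 | 0 | 0
1 | 0 | 1 | 1 | 0
1 | 1 | 0 | 0 | 1
1 | 1 | 0 | 1 | 1
1 | 1 | 1 | 0 | 1
1 | 1 | 1 | 1 | 1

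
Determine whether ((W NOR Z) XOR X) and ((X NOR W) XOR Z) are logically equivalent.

No. Counterexample: with W=1, Z=0, X=1, Expression 1 = 1 but Expression 2 = 0.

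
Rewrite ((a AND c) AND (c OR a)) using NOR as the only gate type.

((((a NOR a) NOR (c NOR c)) NOR ((a NOR a) NOR (c NOR c))) NOR (((c NOR a) NOR (c NOR a)) NOR ((c NOR a) NOR (c NOR a))))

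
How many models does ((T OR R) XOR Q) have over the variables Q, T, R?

Satisfying assignments: (0,0,1), (0,1,0), (0,1,1), (1,0,0)
Count: 4 out of 8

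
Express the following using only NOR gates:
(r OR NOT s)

((r NOR (s NOR s)) NOR (r NOR (s NOR s)))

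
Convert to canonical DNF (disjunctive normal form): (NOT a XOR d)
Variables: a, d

(NOT a AND NOT d) OR (a AND d)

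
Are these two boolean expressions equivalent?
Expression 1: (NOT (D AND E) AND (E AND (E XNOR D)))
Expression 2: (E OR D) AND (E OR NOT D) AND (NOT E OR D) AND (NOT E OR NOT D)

Yes, they are equivalent — the two output columns agree on all 4 assignments:
E | D | Expression 1 | Expression 2
-----------------------------------
0 | 0 | 0 | 0
0 | 1 | 0 | 0
1 | 0 | 0 | 0
1 | 1 | 0 | 0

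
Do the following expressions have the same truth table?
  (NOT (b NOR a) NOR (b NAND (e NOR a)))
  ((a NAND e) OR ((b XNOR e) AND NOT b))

No. Counterexample: with a=0, e=0, b=0, Expression 1 = 0 but Expression 2 = 1.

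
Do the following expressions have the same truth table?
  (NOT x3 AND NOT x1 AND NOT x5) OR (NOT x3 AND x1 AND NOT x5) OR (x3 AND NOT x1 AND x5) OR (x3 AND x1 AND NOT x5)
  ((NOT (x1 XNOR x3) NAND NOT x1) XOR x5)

Yes, they are equivalent — the two output columns agree on all 8 assignments:
x3 | x1 | x5 | Expression 1 | Expression 2
------------------------------------------
0 | 0 | 0 | 1 | 1
0 | 0 | 1 | 0 | 0
0 | 1 | 0 | 1 | 1
0 | 1 | 1 | 0 | 0
1 | 0 | 0 | 0 | 0
1 | 0 | 1 | 1 | 1
1 | 1 | 0 | 1 | 1
1 | 1 | 1 | 0 | 0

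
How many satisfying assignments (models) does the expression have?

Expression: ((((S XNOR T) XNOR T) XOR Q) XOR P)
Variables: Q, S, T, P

Satisfying assignments: (0,0,0,1), (0,0,1,1), (0,1,0,0), (0,1,1,0), (1,0,0,0), (1,0,1,0), (1,1,0,1), (1,1,1,1)
Count: 8 out of 16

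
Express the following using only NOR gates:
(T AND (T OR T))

((T NOR T) NOR (((T NOR T) NOR (T NOR T)) NOR ((T NOR T) NOR (T NOR T))))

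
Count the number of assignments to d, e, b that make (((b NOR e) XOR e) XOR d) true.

Satisfying assignments: (0,0,0), (0,1,0), (0,1,1), (1,0,1)
Count: 4 out of 8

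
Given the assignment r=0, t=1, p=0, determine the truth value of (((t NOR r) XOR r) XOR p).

Substituting: (((1 NOR 0) XOR 0) XOR 0)
= 0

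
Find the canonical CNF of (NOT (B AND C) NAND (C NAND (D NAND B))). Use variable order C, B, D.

(C OR B OR D) AND (C OR B OR NOT D) AND (C OR NOT B OR D) AND (C OR NOT B OR NOT D)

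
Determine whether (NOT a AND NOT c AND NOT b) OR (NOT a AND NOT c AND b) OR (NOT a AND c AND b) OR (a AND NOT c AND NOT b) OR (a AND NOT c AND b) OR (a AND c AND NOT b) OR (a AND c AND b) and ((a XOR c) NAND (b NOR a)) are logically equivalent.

Yes, they are equivalent — the two output columns agree on all 8 assignments:
a | c | b | Expression 1 | Expression 2
---------------------------------------
0 | 0 | 0 | 1 | 1
0 | 0 | 1 | 1 | 1
0 | 1 | 0 | 0 | 0
0 | 1 | 1 | 1 | 1
1 | 0 | 0 | 1 | 1
1 | 0 | 1 | 1 | 1
1 | 1 | 0 | 1 | 1
1 | 1 | 1 | 1 | 1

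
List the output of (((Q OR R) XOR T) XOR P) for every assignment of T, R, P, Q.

T | R | P | Q | Output
----------------------
0 | 0 | 0 | 0 | 0
0 | 0 | 0 | 1 | 1
0 | 0 | 1 | 0 | 1
0 | 0 | 1 | 1 | 0
0 | 1 | 0 | 0 | 1
0 | 1 | 0 | 1 | 1
0 | 1 | 1 | 0 | 0
0 | 1 | 1 | 1 | 0
1 | 0 | 0 | 0 | 1
1 | 0 | 0 | 1 | 0
1 | 0 | 1 | 0 | 0
1 | 0 | 1 | 1 | 1
1 | 1 | 0 | 0 | 0
1 | 1 | 0 | 1 | 0
1 | 1 | 1 | 0 | 1
1 | 1 | 1 | 1 | 1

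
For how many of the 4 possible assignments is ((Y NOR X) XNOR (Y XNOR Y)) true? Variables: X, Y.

Satisfying assignments: (0,0)
Count: 1 out of 4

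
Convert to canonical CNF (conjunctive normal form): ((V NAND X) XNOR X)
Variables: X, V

(X OR V) AND (X OR NOT V) AND (NOT X OR NOT V)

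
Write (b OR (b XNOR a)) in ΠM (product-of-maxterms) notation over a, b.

ΠM(2) = (NOT a OR b)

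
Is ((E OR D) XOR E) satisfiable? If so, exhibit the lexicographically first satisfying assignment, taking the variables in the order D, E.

D=1, E=0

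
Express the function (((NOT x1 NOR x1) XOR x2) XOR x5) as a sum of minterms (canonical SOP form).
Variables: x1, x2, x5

Σm(1, 2, 5, 6) = (NOT x1 AND NOT x2 AND x5) OR (NOT x1 AND x2 AND NOT x5) OR (x1 AND NOT x2 AND x5) OR (x1 AND x2 AND NOT x5)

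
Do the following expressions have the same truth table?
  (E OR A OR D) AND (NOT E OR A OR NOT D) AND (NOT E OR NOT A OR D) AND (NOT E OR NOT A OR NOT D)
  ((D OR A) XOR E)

Yes, they are equivalent — the two output columns agree on all 8 assignments:
E | A | D | Expression 1 | Expression 2
---------------------------------------
0 | 0 | 0 | 0 | 0
0 | 0 | 1 | 1 | 1
0 | 1 | 0 | 1 | 1
0 | 1 | 1 | 1 | 1
1 | 0 | 0 | 1 | 1
1 | 0 | 1 | 0 | 0
1 | 1 | 0 | 0 | 0
1 | 1 | 1 | 0 | 0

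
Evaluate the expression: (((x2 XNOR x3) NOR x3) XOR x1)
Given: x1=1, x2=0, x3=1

Substituting: (((0 XNOR 1) NOR 1) XOR 1)
= 1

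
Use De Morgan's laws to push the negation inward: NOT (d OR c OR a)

NOT d AND NOT c AND NOT a
De Morgan's: NOT(OR of terms) = AND of negations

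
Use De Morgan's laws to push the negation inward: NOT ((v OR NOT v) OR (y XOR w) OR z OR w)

NOT (v OR NOT v) AND NOT (y XOR w) AND NOT z AND NOT w
De Morgan's: NOT(OR of terms) = AND of negations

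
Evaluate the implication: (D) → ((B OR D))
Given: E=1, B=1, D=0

Antecedent (D) = 0; consequent ((B OR D)) = 1.
0 → 1 = 1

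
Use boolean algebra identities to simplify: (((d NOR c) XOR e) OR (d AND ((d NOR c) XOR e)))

By absorption (E OR (E AND v) = E):
= ((d NOR c) XOR e)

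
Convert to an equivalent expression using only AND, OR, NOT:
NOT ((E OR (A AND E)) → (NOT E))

(E OR (A AND E)) AND E
(Negated implication: NOT(A → B) = A AND NOT B)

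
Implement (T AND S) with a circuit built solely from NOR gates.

((T NOR T) NOR (S NOR S))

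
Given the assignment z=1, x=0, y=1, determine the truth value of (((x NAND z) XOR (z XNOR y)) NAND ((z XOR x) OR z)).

Substituting: (((0 NAND 1) XOR (1 XNOR 1)) NAND ((1 XOR 0) OR 1))
= 1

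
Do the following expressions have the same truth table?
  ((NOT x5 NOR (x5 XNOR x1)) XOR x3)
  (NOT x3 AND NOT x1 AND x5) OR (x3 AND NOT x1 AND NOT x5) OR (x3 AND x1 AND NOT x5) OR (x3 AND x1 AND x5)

Yes, they are equivalent — the two output columns agree on all 8 assignments:
x3 | x1 | x5 | Expression 1 | Expression 2
------------------------------------------
0 | 0 | 0 | 0 | 0
0 | 0 | 1 | 1 | 1
0 | 1 | 0 | 0 | 0
0 | 1 | 1 | 0 | 0
1 | 0 | 0 | 1 | 1
1 | 0 | 1 | 0 | 0
1 | 1 | 0 | 1 | 1
1 | 1 | 1 | 1 | 1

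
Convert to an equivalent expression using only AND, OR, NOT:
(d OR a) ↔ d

((d OR a) AND d) OR (NOT (d OR a) AND NOT d)
(Biconditional = both true or both false)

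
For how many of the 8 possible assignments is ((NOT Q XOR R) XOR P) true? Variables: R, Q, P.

Satisfying assignments: (0,0,0), (0,1,1), (1,0,1), (1,1,0)
Count: 4 out of 8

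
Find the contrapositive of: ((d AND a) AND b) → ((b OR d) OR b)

Contrapositive: NOT ((b OR d) OR b) → NOT ((d AND a) AND b)
Note: A statement and its contrapositive are logically equivalent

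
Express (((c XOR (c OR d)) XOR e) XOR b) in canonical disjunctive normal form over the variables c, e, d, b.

(NOT c AND NOT e AND NOT d AND b) OR (NOT c AND NOT e AND d AND NOT b) OR (NOT c AND e AND NOT d AND NOT b) OR (NOT c AND e AND d AND b) OR (c AND NOT e AND NOT d AND b) OR (c AND NOT e AND d AND b) OR (c AND e AND NOT d AND NOT b) OR (c AND e AND d AND NOT b)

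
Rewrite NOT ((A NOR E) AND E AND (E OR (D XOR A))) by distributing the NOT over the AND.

NOT (A NOR E) OR NOT E OR NOT (E OR (D XOR A))
De Morgan's: NOT(AND of terms) = OR of negations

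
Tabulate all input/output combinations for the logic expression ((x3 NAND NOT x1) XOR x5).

x1 | x5 | x3 | Output
---------------------
0 | 0 | 0 | 1
0 | 0 | 1 | 0
0 | 1 | 0 | 0
0 | 1 | 1 | 1
1 | 0 | 0 | 1
1 | 0 | 1 | 1
1 | 1 | 0 | 0
1 | 1 | 1 | 0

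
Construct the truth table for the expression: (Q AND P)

Q | P | Output
--------------
0 | 0 | 0
0 | 1 | 0
1 | 0 | 0
1 | 1 | 1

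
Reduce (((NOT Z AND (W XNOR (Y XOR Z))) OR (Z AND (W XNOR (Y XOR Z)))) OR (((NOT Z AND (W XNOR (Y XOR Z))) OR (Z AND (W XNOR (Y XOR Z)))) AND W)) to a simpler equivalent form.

By absorption (E OR (E AND v) = E) then distribution ((E AND v) OR (E AND NOT v) = E):
= (W XNOR (Y XOR Z))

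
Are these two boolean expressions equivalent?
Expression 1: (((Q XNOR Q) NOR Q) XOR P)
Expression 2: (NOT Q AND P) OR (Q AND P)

Yes, they are equivalent — the two output columns agree on all 4 assignments:
Q | P | Expression 1 | Expression 2
-----------------------------------
0 | 0 | 0 | 0
0 | 1 | 1 | 1
1 | 0 | 0 | 0
1 | 1 | 1 | 1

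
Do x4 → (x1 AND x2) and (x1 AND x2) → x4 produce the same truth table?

No, Converse is not equivalent to original (counterexample: x4=0, x2=1, x1=1)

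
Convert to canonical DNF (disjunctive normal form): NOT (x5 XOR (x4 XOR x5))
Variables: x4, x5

(NOT x4 AND NOT x5) OR (NOT x4 AND x5)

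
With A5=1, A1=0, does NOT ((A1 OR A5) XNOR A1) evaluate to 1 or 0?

Substituting: NOT ((0 OR 1) XNOR 0)
= 1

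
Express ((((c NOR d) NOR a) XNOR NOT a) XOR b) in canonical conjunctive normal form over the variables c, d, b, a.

(c OR d OR b OR a) AND (c OR d OR NOT b OR NOT a) AND (c OR NOT d OR NOT b OR a) AND (c OR NOT d OR NOT b OR NOT a) AND (NOT c OR d OR NOT b OR a) AND (NOT c OR d OR NOT b OR NOT a) AND (NOT c OR NOT d OR NOT b OR a) AND (NOT c OR NOT d OR NOT b OR NOT a)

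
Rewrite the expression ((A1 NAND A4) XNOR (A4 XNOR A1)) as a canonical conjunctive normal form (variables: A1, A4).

(A1 OR NOT A4) AND (NOT A1 OR A4) AND (NOT A1 OR NOT A4)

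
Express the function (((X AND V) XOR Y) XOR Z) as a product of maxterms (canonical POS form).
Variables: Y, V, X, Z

ΠM(0, 2, 4, 7, 9, 11, 13, 14) = (Y OR V OR X OR Z) AND (Y OR V OR NOT X OR Z) AND (Y OR NOT V OR X OR Z) AND (Y OR NOT V OR NOT X OR NOT Z) AND (NOT Y OR V OR X OR NOT Z) AND (NOT Y OR V OR NOT X OR NOT Z) AND (NOT Y OR NOT V OR X OR NOT Z) AND (NOT Y OR NOT V OR NOT X OR Z)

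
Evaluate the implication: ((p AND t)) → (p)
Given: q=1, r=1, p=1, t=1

Antecedent ((p AND t)) = 1; consequent (p) = 1.
1 → 1 = 1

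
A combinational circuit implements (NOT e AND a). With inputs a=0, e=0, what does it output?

Substituting: (NOT 0 AND 0)
= 0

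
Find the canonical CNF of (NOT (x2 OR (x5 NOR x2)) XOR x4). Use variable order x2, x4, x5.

(x2 OR x4 OR x5) AND (x2 OR NOT x4 OR NOT x5) AND (NOT x2 OR x4 OR x5) AND (NOT x2 OR x4 OR NOT x5)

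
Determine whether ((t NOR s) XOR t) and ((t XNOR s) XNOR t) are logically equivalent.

No. Counterexample: with s=0, t=0, Expression 1 = 1 but Expression 2 = 0.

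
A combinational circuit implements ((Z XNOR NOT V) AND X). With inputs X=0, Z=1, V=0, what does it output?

Substituting: ((1 XNOR NOT 0) AND 0)
= 0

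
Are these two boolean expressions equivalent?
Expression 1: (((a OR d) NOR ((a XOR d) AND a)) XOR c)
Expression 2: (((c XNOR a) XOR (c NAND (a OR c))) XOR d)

No. Counterexample: with c=0, d=0, a=0, Expression 1 = 1 but Expression 2 = 0.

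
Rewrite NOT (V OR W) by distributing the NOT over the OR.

NOT V AND NOT W
De Morgan's: NOT(OR of terms) = AND of negations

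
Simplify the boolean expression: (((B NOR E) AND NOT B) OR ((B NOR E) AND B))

By distribution ((E AND v) OR (E AND NOT v) = E):
= (B NOR E)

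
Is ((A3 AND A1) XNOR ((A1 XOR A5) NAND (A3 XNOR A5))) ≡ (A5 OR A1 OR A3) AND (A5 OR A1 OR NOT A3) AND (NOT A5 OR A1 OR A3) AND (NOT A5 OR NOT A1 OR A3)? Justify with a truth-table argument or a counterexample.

Yes, they are equivalent — the two output columns agree on all 8 assignments:
A5 | A1 | A3 | Expression 1 | Expression 2
------------------------------------------
0 | 0 | 0 | 0 | 0
0 | 0 | 1 | 0 | 0
0 | 1 | 0 | 1 | 1
0 | 1 | 1 | 1 | 1
1 | 0 | 0 | 0 | 0
1 | 0 | 1 | 1 | 1
1 | 1 | 0 | 0 | 0
1 | 1 | 1 | 1 | 1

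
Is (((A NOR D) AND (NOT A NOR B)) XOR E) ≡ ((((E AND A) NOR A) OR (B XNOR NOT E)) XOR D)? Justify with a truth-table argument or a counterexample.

No. Counterexample: with D=0, A=0, E=0, B=0, Expression 1 = 0 but Expression 2 = 1.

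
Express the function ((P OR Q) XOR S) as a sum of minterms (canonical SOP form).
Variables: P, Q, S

Σm(1, 2, 4, 6) = (NOT P AND NOT Q AND S) OR (NOT P AND Q AND NOT S) OR (P AND NOT Q AND NOT S) OR (P AND Q AND NOT S)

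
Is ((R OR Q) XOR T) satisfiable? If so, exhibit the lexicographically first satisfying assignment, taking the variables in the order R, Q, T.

R=0, Q=0, T=1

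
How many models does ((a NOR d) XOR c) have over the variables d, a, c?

Satisfying assignments: (0,0,0), (0,1,1), (1,0,1), (1,1,1)
Count: 4 out of 8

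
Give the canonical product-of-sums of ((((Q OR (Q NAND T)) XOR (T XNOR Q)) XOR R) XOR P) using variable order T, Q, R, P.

ΠM(0, 3, 5, 6, 9, 10, 12, 15) = (T OR Q OR R OR P) AND (T OR Q OR NOT R OR NOT P) AND (T OR NOT Q OR R OR NOT P) AND (T OR NOT Q OR NOT R OR P) AND (NOT T OR Q OR R OR NOT P) AND (NOT T OR Q OR NOT R OR P) AND (NOT T OR NOT Q OR R OR P) AND (NOT T OR NOT Q OR NOT R OR NOT P)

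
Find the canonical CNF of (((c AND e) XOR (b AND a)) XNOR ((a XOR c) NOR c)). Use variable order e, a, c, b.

(e OR a OR c OR b) AND (e OR a OR c OR NOT b) AND (e OR NOT a OR c OR NOT b) AND (e OR NOT a OR NOT c OR NOT b) AND (NOT e OR a OR c OR b) AND (NOT e OR a OR c OR NOT b) AND (NOT e OR a OR NOT c OR b) AND (NOT e OR a OR NOT c OR NOT b) AND (NOT e OR NOT a OR c OR NOT b) AND (NOT e OR NOT a OR NOT c OR b)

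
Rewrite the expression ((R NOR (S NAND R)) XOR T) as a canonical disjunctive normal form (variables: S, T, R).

(NOT S AND T AND NOT R) OR (NOT S AND T AND R) OR (S AND T AND NOT R) OR (S AND T AND R)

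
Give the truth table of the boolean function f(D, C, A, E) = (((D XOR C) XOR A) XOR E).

D | C | A | E | Output
----------------------
0 | 0 | 0 | 0 | 0
0 | 0 | 0 | 1 | 1
0 | 0 | 1 | 0 | 1
0 | 0 | 1 | 1 | 0
0 | 1 | 0 | 0 | 1
0 | 1 | 0 | 1 | 0
0 | 1 | 1 | 0 | 0
0 | 1 | 1 | 1 | 1
1 | 0 | 0 | 0 | 1
1 | 0 | 0 | 1 | 0
1 | 0 | 1 | 0 | 0
1 | 0 | 1 | 1 | 1
1 | 1 | 0 | 0 | 0
1 | 1 | 0 | 1 | 1
1 | 1 | 1 | 0 | 1
1 | 1 | 1 | 1 | 0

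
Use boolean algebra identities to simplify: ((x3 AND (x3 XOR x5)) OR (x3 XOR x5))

By absorption (E OR (E AND v) = E):
= (x3 XOR x5)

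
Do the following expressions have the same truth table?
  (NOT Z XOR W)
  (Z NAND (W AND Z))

No. Counterexample: with W=0, Z=1, Expression 1 = 0 but Expression 2 = 1.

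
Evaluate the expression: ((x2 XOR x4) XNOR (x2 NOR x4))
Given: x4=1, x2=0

Substituting: ((0 XOR 1) XNOR (0 NOR 1))
= 0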